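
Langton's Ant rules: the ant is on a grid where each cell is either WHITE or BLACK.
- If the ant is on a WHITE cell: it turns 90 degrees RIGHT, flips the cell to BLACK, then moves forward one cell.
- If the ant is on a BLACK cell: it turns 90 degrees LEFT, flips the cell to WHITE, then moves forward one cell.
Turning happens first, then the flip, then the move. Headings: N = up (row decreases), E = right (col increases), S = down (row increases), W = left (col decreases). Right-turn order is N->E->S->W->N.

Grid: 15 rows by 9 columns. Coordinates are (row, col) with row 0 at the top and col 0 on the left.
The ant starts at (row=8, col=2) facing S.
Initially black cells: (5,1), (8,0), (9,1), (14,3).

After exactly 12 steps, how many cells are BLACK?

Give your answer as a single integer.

Step 1: on WHITE (8,2): turn R to W, flip to black, move to (8,1). |black|=5
Step 2: on WHITE (8,1): turn R to N, flip to black, move to (7,1). |black|=6
Step 3: on WHITE (7,1): turn R to E, flip to black, move to (7,2). |black|=7
Step 4: on WHITE (7,2): turn R to S, flip to black, move to (8,2). |black|=8
Step 5: on BLACK (8,2): turn L to E, flip to white, move to (8,3). |black|=7
Step 6: on WHITE (8,3): turn R to S, flip to black, move to (9,3). |black|=8
Step 7: on WHITE (9,3): turn R to W, flip to black, move to (9,2). |black|=9
Step 8: on WHITE (9,2): turn R to N, flip to black, move to (8,2). |black|=10
Step 9: on WHITE (8,2): turn R to E, flip to black, move to (8,3). |black|=11
Step 10: on BLACK (8,3): turn L to N, flip to white, move to (7,3). |black|=10
Step 11: on WHITE (7,3): turn R to E, flip to black, move to (7,4). |black|=11
Step 12: on WHITE (7,4): turn R to S, flip to black, move to (8,4). |black|=12

Answer: 12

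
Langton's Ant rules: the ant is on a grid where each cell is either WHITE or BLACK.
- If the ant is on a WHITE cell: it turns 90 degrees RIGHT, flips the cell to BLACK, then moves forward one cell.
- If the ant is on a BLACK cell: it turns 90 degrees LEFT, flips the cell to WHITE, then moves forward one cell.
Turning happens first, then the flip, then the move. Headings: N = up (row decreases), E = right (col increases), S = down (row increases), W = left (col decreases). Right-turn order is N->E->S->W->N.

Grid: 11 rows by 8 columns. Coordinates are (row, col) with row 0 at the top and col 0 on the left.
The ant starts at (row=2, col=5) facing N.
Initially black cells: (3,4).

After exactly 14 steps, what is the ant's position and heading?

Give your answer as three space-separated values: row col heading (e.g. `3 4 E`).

Answer: 1 4 N

Derivation:
Step 1: on WHITE (2,5): turn R to E, flip to black, move to (2,6). |black|=2
Step 2: on WHITE (2,6): turn R to S, flip to black, move to (3,6). |black|=3
Step 3: on WHITE (3,6): turn R to W, flip to black, move to (3,5). |black|=4
Step 4: on WHITE (3,5): turn R to N, flip to black, move to (2,5). |black|=5
Step 5: on BLACK (2,5): turn L to W, flip to white, move to (2,4). |black|=4
Step 6: on WHITE (2,4): turn R to N, flip to black, move to (1,4). |black|=5
Step 7: on WHITE (1,4): turn R to E, flip to black, move to (1,5). |black|=6
Step 8: on WHITE (1,5): turn R to S, flip to black, move to (2,5). |black|=7
Step 9: on WHITE (2,5): turn R to W, flip to black, move to (2,4). |black|=8
Step 10: on BLACK (2,4): turn L to S, flip to white, move to (3,4). |black|=7
Step 11: on BLACK (3,4): turn L to E, flip to white, move to (3,5). |black|=6
Step 12: on BLACK (3,5): turn L to N, flip to white, move to (2,5). |black|=5
Step 13: on BLACK (2,5): turn L to W, flip to white, move to (2,4). |black|=4
Step 14: on WHITE (2,4): turn R to N, flip to black, move to (1,4). |black|=5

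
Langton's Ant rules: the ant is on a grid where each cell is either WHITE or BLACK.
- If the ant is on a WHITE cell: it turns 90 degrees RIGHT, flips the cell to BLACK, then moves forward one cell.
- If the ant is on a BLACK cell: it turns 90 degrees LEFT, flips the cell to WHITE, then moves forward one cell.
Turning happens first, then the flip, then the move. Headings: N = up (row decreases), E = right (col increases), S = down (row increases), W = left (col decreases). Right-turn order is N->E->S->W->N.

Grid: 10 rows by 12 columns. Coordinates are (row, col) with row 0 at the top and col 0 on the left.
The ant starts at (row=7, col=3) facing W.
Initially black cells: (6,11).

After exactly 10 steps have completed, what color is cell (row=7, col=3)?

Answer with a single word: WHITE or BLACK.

Answer: BLACK

Derivation:
Step 1: on WHITE (7,3): turn R to N, flip to black, move to (6,3). |black|=2
Step 2: on WHITE (6,3): turn R to E, flip to black, move to (6,4). |black|=3
Step 3: on WHITE (6,4): turn R to S, flip to black, move to (7,4). |black|=4
Step 4: on WHITE (7,4): turn R to W, flip to black, move to (7,3). |black|=5
Step 5: on BLACK (7,3): turn L to S, flip to white, move to (8,3). |black|=4
Step 6: on WHITE (8,3): turn R to W, flip to black, move to (8,2). |black|=5
Step 7: on WHITE (8,2): turn R to N, flip to black, move to (7,2). |black|=6
Step 8: on WHITE (7,2): turn R to E, flip to black, move to (7,3). |black|=7
Step 9: on WHITE (7,3): turn R to S, flip to black, move to (8,3). |black|=8
Step 10: on BLACK (8,3): turn L to E, flip to white, move to (8,4). |black|=7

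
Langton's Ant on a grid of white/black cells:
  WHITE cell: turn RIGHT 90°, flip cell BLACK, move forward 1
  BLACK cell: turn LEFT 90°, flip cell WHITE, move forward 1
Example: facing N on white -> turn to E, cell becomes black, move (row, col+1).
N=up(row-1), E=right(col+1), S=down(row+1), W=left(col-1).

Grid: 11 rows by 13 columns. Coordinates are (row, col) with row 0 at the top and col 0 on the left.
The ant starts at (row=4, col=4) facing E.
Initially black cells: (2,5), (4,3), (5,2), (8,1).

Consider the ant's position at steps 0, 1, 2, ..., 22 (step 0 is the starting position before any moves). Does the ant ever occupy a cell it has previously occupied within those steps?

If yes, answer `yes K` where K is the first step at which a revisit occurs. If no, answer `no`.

Step 1: on WHITE (4,4): turn R to S, flip to black, move to (5,4). |black|=5 — new cell
Step 2: on WHITE (5,4): turn R to W, flip to black, move to (5,3). |black|=6 — new cell
Step 3: on WHITE (5,3): turn R to N, flip to black, move to (4,3). |black|=7 — new cell
Step 4: on BLACK (4,3): turn L to W, flip to white, move to (4,2). |black|=6 — new cell
Step 5: on WHITE (4,2): turn R to N, flip to black, move to (3,2). |black|=7 — new cell
Step 6: on WHITE (3,2): turn R to E, flip to black, move to (3,3). |black|=8 — new cell
Step 7: on WHITE (3,3): turn R to S, flip to black, move to (4,3). |black|=9 — REVISIT

Answer: yes 7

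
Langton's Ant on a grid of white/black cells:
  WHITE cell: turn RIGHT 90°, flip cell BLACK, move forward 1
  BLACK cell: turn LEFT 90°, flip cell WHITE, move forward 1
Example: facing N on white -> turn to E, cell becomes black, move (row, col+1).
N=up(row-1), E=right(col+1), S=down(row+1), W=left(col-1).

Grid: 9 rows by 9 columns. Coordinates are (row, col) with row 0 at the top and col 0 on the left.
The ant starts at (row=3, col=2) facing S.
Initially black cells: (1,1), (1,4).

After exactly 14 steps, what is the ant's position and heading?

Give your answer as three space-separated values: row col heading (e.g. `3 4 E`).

Answer: 2 3 N

Derivation:
Step 1: on WHITE (3,2): turn R to W, flip to black, move to (3,1). |black|=3
Step 2: on WHITE (3,1): turn R to N, flip to black, move to (2,1). |black|=4
Step 3: on WHITE (2,1): turn R to E, flip to black, move to (2,2). |black|=5
Step 4: on WHITE (2,2): turn R to S, flip to black, move to (3,2). |black|=6
Step 5: on BLACK (3,2): turn L to E, flip to white, move to (3,3). |black|=5
Step 6: on WHITE (3,3): turn R to S, flip to black, move to (4,3). |black|=6
Step 7: on WHITE (4,3): turn R to W, flip to black, move to (4,2). |black|=7
Step 8: on WHITE (4,2): turn R to N, flip to black, move to (3,2). |black|=8
Step 9: on WHITE (3,2): turn R to E, flip to black, move to (3,3). |black|=9
Step 10: on BLACK (3,3): turn L to N, flip to white, move to (2,3). |black|=8
Step 11: on WHITE (2,3): turn R to E, flip to black, move to (2,4). |black|=9
Step 12: on WHITE (2,4): turn R to S, flip to black, move to (3,4). |black|=10
Step 13: on WHITE (3,4): turn R to W, flip to black, move to (3,3). |black|=11
Step 14: on WHITE (3,3): turn R to N, flip to black, move to (2,3). |black|=12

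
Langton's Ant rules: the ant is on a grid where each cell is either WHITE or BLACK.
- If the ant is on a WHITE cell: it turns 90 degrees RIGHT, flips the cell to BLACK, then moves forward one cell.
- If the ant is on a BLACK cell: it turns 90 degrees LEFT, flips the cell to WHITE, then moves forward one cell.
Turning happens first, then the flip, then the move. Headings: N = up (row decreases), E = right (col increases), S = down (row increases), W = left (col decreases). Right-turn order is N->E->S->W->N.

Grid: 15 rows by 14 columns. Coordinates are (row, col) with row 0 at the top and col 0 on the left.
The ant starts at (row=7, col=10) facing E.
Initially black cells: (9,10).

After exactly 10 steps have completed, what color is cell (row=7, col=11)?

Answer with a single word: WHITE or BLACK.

Step 1: on WHITE (7,10): turn R to S, flip to black, move to (8,10). |black|=2
Step 2: on WHITE (8,10): turn R to W, flip to black, move to (8,9). |black|=3
Step 3: on WHITE (8,9): turn R to N, flip to black, move to (7,9). |black|=4
Step 4: on WHITE (7,9): turn R to E, flip to black, move to (7,10). |black|=5
Step 5: on BLACK (7,10): turn L to N, flip to white, move to (6,10). |black|=4
Step 6: on WHITE (6,10): turn R to E, flip to black, move to (6,11). |black|=5
Step 7: on WHITE (6,11): turn R to S, flip to black, move to (7,11). |black|=6
Step 8: on WHITE (7,11): turn R to W, flip to black, move to (7,10). |black|=7
Step 9: on WHITE (7,10): turn R to N, flip to black, move to (6,10). |black|=8
Step 10: on BLACK (6,10): turn L to W, flip to white, move to (6,9). |black|=7

Answer: BLACK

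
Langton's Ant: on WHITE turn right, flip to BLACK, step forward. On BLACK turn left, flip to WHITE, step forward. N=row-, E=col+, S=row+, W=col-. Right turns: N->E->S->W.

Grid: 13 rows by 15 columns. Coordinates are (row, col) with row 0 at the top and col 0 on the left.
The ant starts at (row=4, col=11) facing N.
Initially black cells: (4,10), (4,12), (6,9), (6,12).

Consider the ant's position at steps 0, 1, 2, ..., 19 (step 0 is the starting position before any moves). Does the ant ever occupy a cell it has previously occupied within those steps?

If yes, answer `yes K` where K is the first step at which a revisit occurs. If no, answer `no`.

Answer: yes 5

Derivation:
Step 1: on WHITE (4,11): turn R to E, flip to black, move to (4,12). |black|=5 — new cell
Step 2: on BLACK (4,12): turn L to N, flip to white, move to (3,12). |black|=4 — new cell
Step 3: on WHITE (3,12): turn R to E, flip to black, move to (3,13). |black|=5 — new cell
Step 4: on WHITE (3,13): turn R to S, flip to black, move to (4,13). |black|=6 — new cell
Step 5: on WHITE (4,13): turn R to W, flip to black, move to (4,12). |black|=7 — REVISIT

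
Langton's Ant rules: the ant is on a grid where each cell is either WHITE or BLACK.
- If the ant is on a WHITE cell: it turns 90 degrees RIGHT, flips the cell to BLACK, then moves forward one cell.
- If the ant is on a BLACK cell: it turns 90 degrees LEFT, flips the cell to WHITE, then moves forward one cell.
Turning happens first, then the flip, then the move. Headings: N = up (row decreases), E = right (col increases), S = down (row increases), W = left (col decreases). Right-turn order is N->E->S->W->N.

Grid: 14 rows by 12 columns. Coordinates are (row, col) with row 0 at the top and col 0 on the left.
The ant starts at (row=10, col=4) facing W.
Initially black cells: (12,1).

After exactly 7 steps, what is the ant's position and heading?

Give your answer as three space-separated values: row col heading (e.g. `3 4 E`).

Step 1: on WHITE (10,4): turn R to N, flip to black, move to (9,4). |black|=2
Step 2: on WHITE (9,4): turn R to E, flip to black, move to (9,5). |black|=3
Step 3: on WHITE (9,5): turn R to S, flip to black, move to (10,5). |black|=4
Step 4: on WHITE (10,5): turn R to W, flip to black, move to (10,4). |black|=5
Step 5: on BLACK (10,4): turn L to S, flip to white, move to (11,4). |black|=4
Step 6: on WHITE (11,4): turn R to W, flip to black, move to (11,3). |black|=5
Step 7: on WHITE (11,3): turn R to N, flip to black, move to (10,3). |black|=6

Answer: 10 3 N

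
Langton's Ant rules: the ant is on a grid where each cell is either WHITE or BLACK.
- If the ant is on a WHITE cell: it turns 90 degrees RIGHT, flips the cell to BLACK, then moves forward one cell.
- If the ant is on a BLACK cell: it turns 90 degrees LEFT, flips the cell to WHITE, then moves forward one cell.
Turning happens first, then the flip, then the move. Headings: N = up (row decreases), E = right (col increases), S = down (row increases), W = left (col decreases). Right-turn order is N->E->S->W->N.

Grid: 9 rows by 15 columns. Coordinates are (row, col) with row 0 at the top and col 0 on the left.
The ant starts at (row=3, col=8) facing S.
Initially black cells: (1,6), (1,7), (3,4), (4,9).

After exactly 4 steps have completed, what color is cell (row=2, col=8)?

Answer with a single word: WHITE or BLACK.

Step 1: on WHITE (3,8): turn R to W, flip to black, move to (3,7). |black|=5
Step 2: on WHITE (3,7): turn R to N, flip to black, move to (2,7). |black|=6
Step 3: on WHITE (2,7): turn R to E, flip to black, move to (2,8). |black|=7
Step 4: on WHITE (2,8): turn R to S, flip to black, move to (3,8). |black|=8

Answer: BLACK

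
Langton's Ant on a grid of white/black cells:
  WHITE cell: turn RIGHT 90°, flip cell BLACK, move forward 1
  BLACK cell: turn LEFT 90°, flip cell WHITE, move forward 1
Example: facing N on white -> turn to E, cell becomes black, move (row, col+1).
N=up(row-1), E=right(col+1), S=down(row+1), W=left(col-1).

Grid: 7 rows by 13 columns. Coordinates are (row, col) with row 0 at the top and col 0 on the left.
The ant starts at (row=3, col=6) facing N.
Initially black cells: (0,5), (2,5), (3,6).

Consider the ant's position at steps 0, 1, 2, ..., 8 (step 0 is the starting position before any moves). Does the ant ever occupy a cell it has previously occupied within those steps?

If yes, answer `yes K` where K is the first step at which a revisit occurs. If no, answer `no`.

Step 1: on BLACK (3,6): turn L to W, flip to white, move to (3,5). |black|=2 — new cell
Step 2: on WHITE (3,5): turn R to N, flip to black, move to (2,5). |black|=3 — new cell
Step 3: on BLACK (2,5): turn L to W, flip to white, move to (2,4). |black|=2 — new cell
Step 4: on WHITE (2,4): turn R to N, flip to black, move to (1,4). |black|=3 — new cell
Step 5: on WHITE (1,4): turn R to E, flip to black, move to (1,5). |black|=4 — new cell
Step 6: on WHITE (1,5): turn R to S, flip to black, move to (2,5). |black|=5 — REVISIT

Answer: yes 6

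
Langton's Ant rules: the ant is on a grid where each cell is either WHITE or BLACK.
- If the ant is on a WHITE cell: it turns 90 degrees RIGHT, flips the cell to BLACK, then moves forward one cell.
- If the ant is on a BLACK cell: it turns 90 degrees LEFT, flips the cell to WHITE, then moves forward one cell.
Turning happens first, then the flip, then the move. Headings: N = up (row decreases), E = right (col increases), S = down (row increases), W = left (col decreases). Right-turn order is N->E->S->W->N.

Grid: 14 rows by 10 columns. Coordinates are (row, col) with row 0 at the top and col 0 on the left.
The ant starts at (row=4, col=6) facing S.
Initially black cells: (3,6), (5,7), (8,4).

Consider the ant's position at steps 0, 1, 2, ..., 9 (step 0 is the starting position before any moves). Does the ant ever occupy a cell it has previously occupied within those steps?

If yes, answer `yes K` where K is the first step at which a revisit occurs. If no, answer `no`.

Answer: yes 7

Derivation:
Step 1: on WHITE (4,6): turn R to W, flip to black, move to (4,5). |black|=4 — new cell
Step 2: on WHITE (4,5): turn R to N, flip to black, move to (3,5). |black|=5 — new cell
Step 3: on WHITE (3,5): turn R to E, flip to black, move to (3,6). |black|=6 — new cell
Step 4: on BLACK (3,6): turn L to N, flip to white, move to (2,6). |black|=5 — new cell
Step 5: on WHITE (2,6): turn R to E, flip to black, move to (2,7). |black|=6 — new cell
Step 6: on WHITE (2,7): turn R to S, flip to black, move to (3,7). |black|=7 — new cell
Step 7: on WHITE (3,7): turn R to W, flip to black, move to (3,6). |black|=8 — REVISIT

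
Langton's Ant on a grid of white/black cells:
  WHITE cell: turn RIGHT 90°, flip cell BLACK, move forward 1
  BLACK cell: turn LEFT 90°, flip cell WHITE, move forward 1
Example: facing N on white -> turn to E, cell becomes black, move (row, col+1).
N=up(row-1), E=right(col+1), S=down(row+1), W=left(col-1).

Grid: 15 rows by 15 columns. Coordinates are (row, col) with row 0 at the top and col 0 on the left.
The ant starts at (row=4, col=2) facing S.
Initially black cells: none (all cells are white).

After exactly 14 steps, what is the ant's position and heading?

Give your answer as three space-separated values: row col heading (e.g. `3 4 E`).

Step 1: on WHITE (4,2): turn R to W, flip to black, move to (4,1). |black|=1
Step 2: on WHITE (4,1): turn R to N, flip to black, move to (3,1). |black|=2
Step 3: on WHITE (3,1): turn R to E, flip to black, move to (3,2). |black|=3
Step 4: on WHITE (3,2): turn R to S, flip to black, move to (4,2). |black|=4
Step 5: on BLACK (4,2): turn L to E, flip to white, move to (4,3). |black|=3
Step 6: on WHITE (4,3): turn R to S, flip to black, move to (5,3). |black|=4
Step 7: on WHITE (5,3): turn R to W, flip to black, move to (5,2). |black|=5
Step 8: on WHITE (5,2): turn R to N, flip to black, move to (4,2). |black|=6
Step 9: on WHITE (4,2): turn R to E, flip to black, move to (4,3). |black|=7
Step 10: on BLACK (4,3): turn L to N, flip to white, move to (3,3). |black|=6
Step 11: on WHITE (3,3): turn R to E, flip to black, move to (3,4). |black|=7
Step 12: on WHITE (3,4): turn R to S, flip to black, move to (4,4). |black|=8
Step 13: on WHITE (4,4): turn R to W, flip to black, move to (4,3). |black|=9
Step 14: on WHITE (4,3): turn R to N, flip to black, move to (3,3). |black|=10

Answer: 3 3 N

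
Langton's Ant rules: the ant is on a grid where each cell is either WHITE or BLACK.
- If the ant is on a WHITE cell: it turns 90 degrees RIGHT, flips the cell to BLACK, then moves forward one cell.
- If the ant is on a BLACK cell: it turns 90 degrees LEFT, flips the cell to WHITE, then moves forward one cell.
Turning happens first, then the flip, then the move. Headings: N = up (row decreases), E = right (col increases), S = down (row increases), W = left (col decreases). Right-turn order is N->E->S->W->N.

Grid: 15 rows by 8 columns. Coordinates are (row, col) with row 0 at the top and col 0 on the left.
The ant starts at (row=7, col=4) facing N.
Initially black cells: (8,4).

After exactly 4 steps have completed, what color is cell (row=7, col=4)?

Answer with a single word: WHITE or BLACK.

Answer: BLACK

Derivation:
Step 1: on WHITE (7,4): turn R to E, flip to black, move to (7,5). |black|=2
Step 2: on WHITE (7,5): turn R to S, flip to black, move to (8,5). |black|=3
Step 3: on WHITE (8,5): turn R to W, flip to black, move to (8,4). |black|=4
Step 4: on BLACK (8,4): turn L to S, flip to white, move to (9,4). |black|=3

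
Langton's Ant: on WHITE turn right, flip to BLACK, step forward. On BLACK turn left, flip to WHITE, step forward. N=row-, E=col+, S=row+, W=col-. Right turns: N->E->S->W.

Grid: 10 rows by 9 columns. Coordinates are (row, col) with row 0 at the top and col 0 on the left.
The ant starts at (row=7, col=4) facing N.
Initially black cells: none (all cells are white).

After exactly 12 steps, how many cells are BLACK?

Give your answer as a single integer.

Step 1: on WHITE (7,4): turn R to E, flip to black, move to (7,5). |black|=1
Step 2: on WHITE (7,5): turn R to S, flip to black, move to (8,5). |black|=2
Step 3: on WHITE (8,5): turn R to W, flip to black, move to (8,4). |black|=3
Step 4: on WHITE (8,4): turn R to N, flip to black, move to (7,4). |black|=4
Step 5: on BLACK (7,4): turn L to W, flip to white, move to (7,3). |black|=3
Step 6: on WHITE (7,3): turn R to N, flip to black, move to (6,3). |black|=4
Step 7: on WHITE (6,3): turn R to E, flip to black, move to (6,4). |black|=5
Step 8: on WHITE (6,4): turn R to S, flip to black, move to (7,4). |black|=6
Step 9: on WHITE (7,4): turn R to W, flip to black, move to (7,3). |black|=7
Step 10: on BLACK (7,3): turn L to S, flip to white, move to (8,3). |black|=6
Step 11: on WHITE (8,3): turn R to W, flip to black, move to (8,2). |black|=7
Step 12: on WHITE (8,2): turn R to N, flip to black, move to (7,2). |black|=8

Answer: 8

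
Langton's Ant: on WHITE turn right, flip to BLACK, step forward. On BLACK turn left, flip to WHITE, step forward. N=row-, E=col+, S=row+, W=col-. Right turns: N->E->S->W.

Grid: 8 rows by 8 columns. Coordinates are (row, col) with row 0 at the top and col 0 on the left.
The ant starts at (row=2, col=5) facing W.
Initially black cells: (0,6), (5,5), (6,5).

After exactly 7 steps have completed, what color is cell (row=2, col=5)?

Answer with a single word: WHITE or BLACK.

Step 1: on WHITE (2,5): turn R to N, flip to black, move to (1,5). |black|=4
Step 2: on WHITE (1,5): turn R to E, flip to black, move to (1,6). |black|=5
Step 3: on WHITE (1,6): turn R to S, flip to black, move to (2,6). |black|=6
Step 4: on WHITE (2,6): turn R to W, flip to black, move to (2,5). |black|=7
Step 5: on BLACK (2,5): turn L to S, flip to white, move to (3,5). |black|=6
Step 6: on WHITE (3,5): turn R to W, flip to black, move to (3,4). |black|=7
Step 7: on WHITE (3,4): turn R to N, flip to black, move to (2,4). |black|=8

Answer: WHITE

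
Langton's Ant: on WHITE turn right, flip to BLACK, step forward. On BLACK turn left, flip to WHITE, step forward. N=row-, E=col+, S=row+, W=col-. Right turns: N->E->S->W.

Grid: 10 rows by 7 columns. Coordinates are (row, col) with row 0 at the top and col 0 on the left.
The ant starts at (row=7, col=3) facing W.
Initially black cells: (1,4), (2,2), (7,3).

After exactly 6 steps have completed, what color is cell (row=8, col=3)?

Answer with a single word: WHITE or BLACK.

Step 1: on BLACK (7,3): turn L to S, flip to white, move to (8,3). |black|=2
Step 2: on WHITE (8,3): turn R to W, flip to black, move to (8,2). |black|=3
Step 3: on WHITE (8,2): turn R to N, flip to black, move to (7,2). |black|=4
Step 4: on WHITE (7,2): turn R to E, flip to black, move to (7,3). |black|=5
Step 5: on WHITE (7,3): turn R to S, flip to black, move to (8,3). |black|=6
Step 6: on BLACK (8,3): turn L to E, flip to white, move to (8,4). |black|=5

Answer: WHITE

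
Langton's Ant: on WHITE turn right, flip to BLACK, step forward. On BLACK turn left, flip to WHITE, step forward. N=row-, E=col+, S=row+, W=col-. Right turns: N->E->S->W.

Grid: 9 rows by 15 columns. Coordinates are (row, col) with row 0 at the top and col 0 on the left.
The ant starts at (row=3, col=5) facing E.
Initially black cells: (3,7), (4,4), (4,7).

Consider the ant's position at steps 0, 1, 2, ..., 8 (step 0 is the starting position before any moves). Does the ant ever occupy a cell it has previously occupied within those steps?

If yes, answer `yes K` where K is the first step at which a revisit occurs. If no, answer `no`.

Step 1: on WHITE (3,5): turn R to S, flip to black, move to (4,5). |black|=4 — new cell
Step 2: on WHITE (4,5): turn R to W, flip to black, move to (4,4). |black|=5 — new cell
Step 3: on BLACK (4,4): turn L to S, flip to white, move to (5,4). |black|=4 — new cell
Step 4: on WHITE (5,4): turn R to W, flip to black, move to (5,3). |black|=5 — new cell
Step 5: on WHITE (5,3): turn R to N, flip to black, move to (4,3). |black|=6 — new cell
Step 6: on WHITE (4,3): turn R to E, flip to black, move to (4,4). |black|=7 — REVISIT

Answer: yes 6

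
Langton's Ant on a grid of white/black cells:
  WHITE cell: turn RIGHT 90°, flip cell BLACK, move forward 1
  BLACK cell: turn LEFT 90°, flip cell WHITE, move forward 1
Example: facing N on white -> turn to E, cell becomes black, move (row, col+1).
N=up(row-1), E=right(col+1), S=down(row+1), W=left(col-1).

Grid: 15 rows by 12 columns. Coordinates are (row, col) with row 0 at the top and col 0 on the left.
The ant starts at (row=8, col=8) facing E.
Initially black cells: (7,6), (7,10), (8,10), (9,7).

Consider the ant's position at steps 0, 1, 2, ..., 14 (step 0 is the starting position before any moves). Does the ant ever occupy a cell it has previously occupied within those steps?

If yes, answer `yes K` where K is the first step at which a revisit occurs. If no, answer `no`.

Step 1: on WHITE (8,8): turn R to S, flip to black, move to (9,8). |black|=5 — new cell
Step 2: on WHITE (9,8): turn R to W, flip to black, move to (9,7). |black|=6 — new cell
Step 3: on BLACK (9,7): turn L to S, flip to white, move to (10,7). |black|=5 — new cell
Step 4: on WHITE (10,7): turn R to W, flip to black, move to (10,6). |black|=6 — new cell
Step 5: on WHITE (10,6): turn R to N, flip to black, move to (9,6). |black|=7 — new cell
Step 6: on WHITE (9,6): turn R to E, flip to black, move to (9,7). |black|=8 — REVISIT

Answer: yes 6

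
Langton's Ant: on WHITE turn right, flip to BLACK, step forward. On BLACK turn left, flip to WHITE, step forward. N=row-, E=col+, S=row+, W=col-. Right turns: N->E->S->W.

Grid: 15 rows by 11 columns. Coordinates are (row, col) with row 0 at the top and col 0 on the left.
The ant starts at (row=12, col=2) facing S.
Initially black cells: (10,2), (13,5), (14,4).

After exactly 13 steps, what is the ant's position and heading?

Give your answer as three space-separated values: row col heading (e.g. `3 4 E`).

Step 1: on WHITE (12,2): turn R to W, flip to black, move to (12,1). |black|=4
Step 2: on WHITE (12,1): turn R to N, flip to black, move to (11,1). |black|=5
Step 3: on WHITE (11,1): turn R to E, flip to black, move to (11,2). |black|=6
Step 4: on WHITE (11,2): turn R to S, flip to black, move to (12,2). |black|=7
Step 5: on BLACK (12,2): turn L to E, flip to white, move to (12,3). |black|=6
Step 6: on WHITE (12,3): turn R to S, flip to black, move to (13,3). |black|=7
Step 7: on WHITE (13,3): turn R to W, flip to black, move to (13,2). |black|=8
Step 8: on WHITE (13,2): turn R to N, flip to black, move to (12,2). |black|=9
Step 9: on WHITE (12,2): turn R to E, flip to black, move to (12,3). |black|=10
Step 10: on BLACK (12,3): turn L to N, flip to white, move to (11,3). |black|=9
Step 11: on WHITE (11,3): turn R to E, flip to black, move to (11,4). |black|=10
Step 12: on WHITE (11,4): turn R to S, flip to black, move to (12,4). |black|=11
Step 13: on WHITE (12,4): turn R to W, flip to black, move to (12,3). |black|=12

Answer: 12 3 W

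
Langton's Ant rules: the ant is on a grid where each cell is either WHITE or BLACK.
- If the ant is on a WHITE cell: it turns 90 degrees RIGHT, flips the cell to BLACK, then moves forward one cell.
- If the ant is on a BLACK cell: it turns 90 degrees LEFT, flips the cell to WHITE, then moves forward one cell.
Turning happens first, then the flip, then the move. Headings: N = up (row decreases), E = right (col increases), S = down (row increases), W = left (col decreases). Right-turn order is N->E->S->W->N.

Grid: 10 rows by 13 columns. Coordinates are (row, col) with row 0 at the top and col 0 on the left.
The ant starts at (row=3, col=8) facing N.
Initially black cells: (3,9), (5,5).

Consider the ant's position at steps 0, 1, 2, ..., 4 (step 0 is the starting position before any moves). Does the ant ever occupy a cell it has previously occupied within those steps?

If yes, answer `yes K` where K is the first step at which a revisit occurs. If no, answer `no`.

Step 1: on WHITE (3,8): turn R to E, flip to black, move to (3,9). |black|=3 — new cell
Step 2: on BLACK (3,9): turn L to N, flip to white, move to (2,9). |black|=2 — new cell
Step 3: on WHITE (2,9): turn R to E, flip to black, move to (2,10). |black|=3 — new cell
Step 4: on WHITE (2,10): turn R to S, flip to black, move to (3,10). |black|=4 — new cell
No revisit within 4 steps.

Answer: no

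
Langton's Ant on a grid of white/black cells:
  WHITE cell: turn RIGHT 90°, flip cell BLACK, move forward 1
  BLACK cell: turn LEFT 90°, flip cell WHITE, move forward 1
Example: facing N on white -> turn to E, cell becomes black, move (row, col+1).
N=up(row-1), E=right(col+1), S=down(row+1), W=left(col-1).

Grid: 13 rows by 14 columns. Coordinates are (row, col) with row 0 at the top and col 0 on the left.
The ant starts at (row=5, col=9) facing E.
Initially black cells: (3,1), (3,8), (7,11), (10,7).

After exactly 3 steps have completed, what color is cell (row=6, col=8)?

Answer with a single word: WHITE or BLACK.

Step 1: on WHITE (5,9): turn R to S, flip to black, move to (6,9). |black|=5
Step 2: on WHITE (6,9): turn R to W, flip to black, move to (6,8). |black|=6
Step 3: on WHITE (6,8): turn R to N, flip to black, move to (5,8). |black|=7

Answer: BLACK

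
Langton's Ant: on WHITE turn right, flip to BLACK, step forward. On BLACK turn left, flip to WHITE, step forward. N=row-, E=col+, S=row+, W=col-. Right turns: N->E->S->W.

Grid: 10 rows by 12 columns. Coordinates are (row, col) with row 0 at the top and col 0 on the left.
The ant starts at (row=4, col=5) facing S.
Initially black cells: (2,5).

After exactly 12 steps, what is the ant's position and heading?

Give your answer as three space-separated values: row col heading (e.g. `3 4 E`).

Step 1: on WHITE (4,5): turn R to W, flip to black, move to (4,4). |black|=2
Step 2: on WHITE (4,4): turn R to N, flip to black, move to (3,4). |black|=3
Step 3: on WHITE (3,4): turn R to E, flip to black, move to (3,5). |black|=4
Step 4: on WHITE (3,5): turn R to S, flip to black, move to (4,5). |black|=5
Step 5: on BLACK (4,5): turn L to E, flip to white, move to (4,6). |black|=4
Step 6: on WHITE (4,6): turn R to S, flip to black, move to (5,6). |black|=5
Step 7: on WHITE (5,6): turn R to W, flip to black, move to (5,5). |black|=6
Step 8: on WHITE (5,5): turn R to N, flip to black, move to (4,5). |black|=7
Step 9: on WHITE (4,5): turn R to E, flip to black, move to (4,6). |black|=8
Step 10: on BLACK (4,6): turn L to N, flip to white, move to (3,6). |black|=7
Step 11: on WHITE (3,6): turn R to E, flip to black, move to (3,7). |black|=8
Step 12: on WHITE (3,7): turn R to S, flip to black, move to (4,7). |black|=9

Answer: 4 7 S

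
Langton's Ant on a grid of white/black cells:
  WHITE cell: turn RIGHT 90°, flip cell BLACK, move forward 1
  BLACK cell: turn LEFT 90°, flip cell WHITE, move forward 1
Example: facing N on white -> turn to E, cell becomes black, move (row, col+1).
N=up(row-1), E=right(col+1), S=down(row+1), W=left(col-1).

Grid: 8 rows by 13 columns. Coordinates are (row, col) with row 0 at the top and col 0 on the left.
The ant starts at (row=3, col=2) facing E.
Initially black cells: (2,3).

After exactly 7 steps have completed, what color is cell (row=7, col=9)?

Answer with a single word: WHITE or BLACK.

Step 1: on WHITE (3,2): turn R to S, flip to black, move to (4,2). |black|=2
Step 2: on WHITE (4,2): turn R to W, flip to black, move to (4,1). |black|=3
Step 3: on WHITE (4,1): turn R to N, flip to black, move to (3,1). |black|=4
Step 4: on WHITE (3,1): turn R to E, flip to black, move to (3,2). |black|=5
Step 5: on BLACK (3,2): turn L to N, flip to white, move to (2,2). |black|=4
Step 6: on WHITE (2,2): turn R to E, flip to black, move to (2,3). |black|=5
Step 7: on BLACK (2,3): turn L to N, flip to white, move to (1,3). |black|=4

Answer: WHITE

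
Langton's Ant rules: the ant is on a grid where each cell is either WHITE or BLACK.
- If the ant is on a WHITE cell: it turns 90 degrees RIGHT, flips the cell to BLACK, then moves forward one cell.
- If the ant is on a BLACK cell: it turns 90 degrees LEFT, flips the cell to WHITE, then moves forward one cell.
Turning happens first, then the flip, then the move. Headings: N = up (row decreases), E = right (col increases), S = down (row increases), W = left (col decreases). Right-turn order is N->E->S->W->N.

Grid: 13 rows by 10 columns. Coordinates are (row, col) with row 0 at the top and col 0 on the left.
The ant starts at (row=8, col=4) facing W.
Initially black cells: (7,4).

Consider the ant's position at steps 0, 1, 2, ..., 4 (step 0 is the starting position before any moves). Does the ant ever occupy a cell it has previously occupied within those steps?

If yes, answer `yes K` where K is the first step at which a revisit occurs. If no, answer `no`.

Answer: no

Derivation:
Step 1: on WHITE (8,4): turn R to N, flip to black, move to (7,4). |black|=2 — new cell
Step 2: on BLACK (7,4): turn L to W, flip to white, move to (7,3). |black|=1 — new cell
Step 3: on WHITE (7,3): turn R to N, flip to black, move to (6,3). |black|=2 — new cell
Step 4: on WHITE (6,3): turn R to E, flip to black, move to (6,4). |black|=3 — new cell
No revisit within 4 steps.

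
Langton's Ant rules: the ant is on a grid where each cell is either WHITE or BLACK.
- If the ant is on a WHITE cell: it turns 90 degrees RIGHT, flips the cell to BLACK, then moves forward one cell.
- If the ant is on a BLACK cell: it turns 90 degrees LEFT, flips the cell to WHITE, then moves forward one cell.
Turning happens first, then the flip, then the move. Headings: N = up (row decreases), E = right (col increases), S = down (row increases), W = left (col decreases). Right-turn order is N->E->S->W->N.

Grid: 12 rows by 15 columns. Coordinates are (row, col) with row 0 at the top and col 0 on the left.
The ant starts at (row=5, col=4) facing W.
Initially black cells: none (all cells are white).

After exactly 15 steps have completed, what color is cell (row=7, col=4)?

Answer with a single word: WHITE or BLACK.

Answer: BLACK

Derivation:
Step 1: on WHITE (5,4): turn R to N, flip to black, move to (4,4). |black|=1
Step 2: on WHITE (4,4): turn R to E, flip to black, move to (4,5). |black|=2
Step 3: on WHITE (4,5): turn R to S, flip to black, move to (5,5). |black|=3
Step 4: on WHITE (5,5): turn R to W, flip to black, move to (5,4). |black|=4
Step 5: on BLACK (5,4): turn L to S, flip to white, move to (6,4). |black|=3
Step 6: on WHITE (6,4): turn R to W, flip to black, move to (6,3). |black|=4
Step 7: on WHITE (6,3): turn R to N, flip to black, move to (5,3). |black|=5
Step 8: on WHITE (5,3): turn R to E, flip to black, move to (5,4). |black|=6
Step 9: on WHITE (5,4): turn R to S, flip to black, move to (6,4). |black|=7
Step 10: on BLACK (6,4): turn L to E, flip to white, move to (6,5). |black|=6
Step 11: on WHITE (6,5): turn R to S, flip to black, move to (7,5). |black|=7
Step 12: on WHITE (7,5): turn R to W, flip to black, move to (7,4). |black|=8
Step 13: on WHITE (7,4): turn R to N, flip to black, move to (6,4). |black|=9
Step 14: on WHITE (6,4): turn R to E, flip to black, move to (6,5). |black|=10
Step 15: on BLACK (6,5): turn L to N, flip to white, move to (5,5). |black|=9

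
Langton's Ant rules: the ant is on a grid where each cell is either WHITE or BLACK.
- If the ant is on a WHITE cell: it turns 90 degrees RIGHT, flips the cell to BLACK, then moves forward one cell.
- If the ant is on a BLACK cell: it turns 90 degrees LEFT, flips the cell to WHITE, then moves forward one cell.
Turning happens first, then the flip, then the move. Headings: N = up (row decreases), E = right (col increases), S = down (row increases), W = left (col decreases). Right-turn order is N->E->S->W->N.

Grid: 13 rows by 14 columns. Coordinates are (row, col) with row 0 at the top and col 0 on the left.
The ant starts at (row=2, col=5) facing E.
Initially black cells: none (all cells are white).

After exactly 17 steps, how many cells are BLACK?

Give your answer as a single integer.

Answer: 7

Derivation:
Step 1: on WHITE (2,5): turn R to S, flip to black, move to (3,5). |black|=1
Step 2: on WHITE (3,5): turn R to W, flip to black, move to (3,4). |black|=2
Step 3: on WHITE (3,4): turn R to N, flip to black, move to (2,4). |black|=3
Step 4: on WHITE (2,4): turn R to E, flip to black, move to (2,5). |black|=4
Step 5: on BLACK (2,5): turn L to N, flip to white, move to (1,5). |black|=3
Step 6: on WHITE (1,5): turn R to E, flip to black, move to (1,6). |black|=4
Step 7: on WHITE (1,6): turn R to S, flip to black, move to (2,6). |black|=5
Step 8: on WHITE (2,6): turn R to W, flip to black, move to (2,5). |black|=6
Step 9: on WHITE (2,5): turn R to N, flip to black, move to (1,5). |black|=7
Step 10: on BLACK (1,5): turn L to W, flip to white, move to (1,4). |black|=6
Step 11: on WHITE (1,4): turn R to N, flip to black, move to (0,4). |black|=7
Step 12: on WHITE (0,4): turn R to E, flip to black, move to (0,5). |black|=8
Step 13: on WHITE (0,5): turn R to S, flip to black, move to (1,5). |black|=9
Step 14: on WHITE (1,5): turn R to W, flip to black, move to (1,4). |black|=10
Step 15: on BLACK (1,4): turn L to S, flip to white, move to (2,4). |black|=9
Step 16: on BLACK (2,4): turn L to E, flip to white, move to (2,5). |black|=8
Step 17: on BLACK (2,5): turn L to N, flip to white, move to (1,5). |black|=7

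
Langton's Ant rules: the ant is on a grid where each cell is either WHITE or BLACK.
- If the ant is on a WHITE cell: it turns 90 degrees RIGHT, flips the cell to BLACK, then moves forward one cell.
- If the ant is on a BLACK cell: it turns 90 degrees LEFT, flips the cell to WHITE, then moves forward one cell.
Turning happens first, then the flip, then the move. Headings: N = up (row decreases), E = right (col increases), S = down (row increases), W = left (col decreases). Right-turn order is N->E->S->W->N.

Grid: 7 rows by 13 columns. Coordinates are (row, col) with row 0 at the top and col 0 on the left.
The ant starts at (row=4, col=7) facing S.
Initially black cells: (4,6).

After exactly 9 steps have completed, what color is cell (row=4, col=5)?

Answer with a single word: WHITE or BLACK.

Answer: BLACK

Derivation:
Step 1: on WHITE (4,7): turn R to W, flip to black, move to (4,6). |black|=2
Step 2: on BLACK (4,6): turn L to S, flip to white, move to (5,6). |black|=1
Step 3: on WHITE (5,6): turn R to W, flip to black, move to (5,5). |black|=2
Step 4: on WHITE (5,5): turn R to N, flip to black, move to (4,5). |black|=3
Step 5: on WHITE (4,5): turn R to E, flip to black, move to (4,6). |black|=4
Step 6: on WHITE (4,6): turn R to S, flip to black, move to (5,6). |black|=5
Step 7: on BLACK (5,6): turn L to E, flip to white, move to (5,7). |black|=4
Step 8: on WHITE (5,7): turn R to S, flip to black, move to (6,7). |black|=5
Step 9: on WHITE (6,7): turn R to W, flip to black, move to (6,6). |black|=6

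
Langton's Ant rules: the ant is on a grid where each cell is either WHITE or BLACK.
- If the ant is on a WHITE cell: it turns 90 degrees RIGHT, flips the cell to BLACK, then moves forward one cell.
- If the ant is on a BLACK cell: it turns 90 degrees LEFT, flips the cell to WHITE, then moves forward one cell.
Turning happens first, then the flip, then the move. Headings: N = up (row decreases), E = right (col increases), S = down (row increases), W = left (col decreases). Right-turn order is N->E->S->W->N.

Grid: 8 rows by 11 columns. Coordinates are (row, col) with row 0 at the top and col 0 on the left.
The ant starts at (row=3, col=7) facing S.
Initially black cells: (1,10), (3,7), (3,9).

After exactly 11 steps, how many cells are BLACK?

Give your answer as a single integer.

Step 1: on BLACK (3,7): turn L to E, flip to white, move to (3,8). |black|=2
Step 2: on WHITE (3,8): turn R to S, flip to black, move to (4,8). |black|=3
Step 3: on WHITE (4,8): turn R to W, flip to black, move to (4,7). |black|=4
Step 4: on WHITE (4,7): turn R to N, flip to black, move to (3,7). |black|=5
Step 5: on WHITE (3,7): turn R to E, flip to black, move to (3,8). |black|=6
Step 6: on BLACK (3,8): turn L to N, flip to white, move to (2,8). |black|=5
Step 7: on WHITE (2,8): turn R to E, flip to black, move to (2,9). |black|=6
Step 8: on WHITE (2,9): turn R to S, flip to black, move to (3,9). |black|=7
Step 9: on BLACK (3,9): turn L to E, flip to white, move to (3,10). |black|=6
Step 10: on WHITE (3,10): turn R to S, flip to black, move to (4,10). |black|=7
Step 11: on WHITE (4,10): turn R to W, flip to black, move to (4,9). |black|=8

Answer: 8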